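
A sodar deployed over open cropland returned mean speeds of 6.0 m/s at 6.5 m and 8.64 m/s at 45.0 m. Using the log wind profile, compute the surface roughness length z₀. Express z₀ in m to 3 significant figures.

z₀ ≈ 0.0800 m

Log law: V(z) ∝ ln(z/z₀). With r = V₁/V₂ = 6.0/8.64 = 0.69444,
r · ln(z₂/z₀) = ln(z₁/z₀) ⇒ ln z₀ = (ln z₁ − r·ln z₂)/(1 − r)
ln z₀ = (1.87180 − 0.69444×3.80666) / 0.30556 = -2.5256
z₀ = exp(-2.5256) = 0.08001 m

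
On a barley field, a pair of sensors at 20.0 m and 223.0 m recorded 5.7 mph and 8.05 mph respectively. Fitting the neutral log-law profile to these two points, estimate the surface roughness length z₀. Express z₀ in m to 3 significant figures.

z₀ ≈ 0.0577 m

Log law: V(z) ∝ ln(z/z₀). With r = V₁/V₂ = 5.7/8.05 = 0.70807,
r · ln(z₂/z₀) = ln(z₁/z₀) ⇒ ln z₀ = (ln z₁ − r·ln z₂)/(1 − r)
ln z₀ = (2.99573 − 0.70807×5.40717) / 0.29193 = -2.8533
z₀ = exp(-2.8533) = 0.05765 m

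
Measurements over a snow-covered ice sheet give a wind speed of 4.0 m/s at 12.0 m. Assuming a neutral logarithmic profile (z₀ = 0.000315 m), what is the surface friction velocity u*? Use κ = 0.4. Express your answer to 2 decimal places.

Log law: V(z) = (u*/κ) · ln(z/z₀) ⇒ u* = κ · V / ln(z/z₀)
u* = 0.4 × 4.0 / ln(12.0/0.000315) = 0.4 × 4.0 / 10.5478
   = 1.6000 / 10.5478 = 0.1517 m/s

u* ≈ 0.15 m/s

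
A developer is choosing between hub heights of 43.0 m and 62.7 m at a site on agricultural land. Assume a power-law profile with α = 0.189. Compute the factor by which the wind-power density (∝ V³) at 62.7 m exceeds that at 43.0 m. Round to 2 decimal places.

1.24

Speed ratio: V_B/V_A = (z_B/z_A)^α = (62.7/43.0)^0.189 = (1.4581)^0.189 = 1.07389
Power-density ratio: P_B/P_A = (V_B/V_A)³ = (1.07389)³ = 1.23844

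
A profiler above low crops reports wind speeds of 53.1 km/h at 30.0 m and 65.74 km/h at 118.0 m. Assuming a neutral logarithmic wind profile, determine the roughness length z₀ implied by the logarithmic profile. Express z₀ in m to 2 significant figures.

z₀ ≈ 0.095 m

Log law: V(z) ∝ ln(z/z₀). With r = V₁/V₂ = 53.1/65.74 = 0.80773,
r · ln(z₂/z₀) = ln(z₁/z₀) ⇒ ln z₀ = (ln z₁ − r·ln z₂)/(1 − r)
ln z₀ = (3.40120 − 0.80773×4.77068) / 0.19227 = -2.3519
z₀ = exp(-2.3519) = 0.09518 m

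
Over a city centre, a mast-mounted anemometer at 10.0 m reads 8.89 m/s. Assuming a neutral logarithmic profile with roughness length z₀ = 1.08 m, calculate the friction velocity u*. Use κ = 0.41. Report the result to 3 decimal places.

u* ≈ 1.638 m/s

Log law: V(z) = (u*/κ) · ln(z/z₀) ⇒ u* = κ · V / ln(z/z₀)
u* = 0.41 × 8.89 / ln(10.0/1.08) = 0.41 × 8.89 / 2.2256
   = 3.6449 / 2.2256 = 1.6377 m/s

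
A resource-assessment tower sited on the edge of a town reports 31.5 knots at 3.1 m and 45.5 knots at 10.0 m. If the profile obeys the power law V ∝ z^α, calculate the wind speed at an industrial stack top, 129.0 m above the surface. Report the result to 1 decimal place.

First find α: α = ln(V₂/V₁)/ln(z₂/z₁) = ln(45.5/31.5)/ln(10.0/3.1) = 0.36772/1.17118 = 0.3140
Extrapolate from 10.0 m to 129.0 m: V₃ = 45.5 × (129.0/10.0)^0.3140 = 45.5 × 2.2320 = 101.5573 knots

101.6 knots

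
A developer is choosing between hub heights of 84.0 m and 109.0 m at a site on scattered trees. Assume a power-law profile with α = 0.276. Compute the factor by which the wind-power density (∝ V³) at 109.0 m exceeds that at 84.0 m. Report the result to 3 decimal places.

1.241

Speed ratio: V_B/V_A = (z_B/z_A)^α = (109.0/84.0)^0.276 = (1.2976)^0.276 = 1.07455
Power-density ratio: P_B/P_A = (V_B/V_A)³ = (1.07455)³ = 1.24075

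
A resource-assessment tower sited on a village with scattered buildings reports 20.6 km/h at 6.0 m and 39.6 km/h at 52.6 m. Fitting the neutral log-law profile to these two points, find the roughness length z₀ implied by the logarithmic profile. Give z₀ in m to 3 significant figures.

Log law: V(z) ∝ ln(z/z₀). With r = V₁/V₂ = 20.6/39.6 = 0.52020,
r · ln(z₂/z₀) = ln(z₁/z₀) ⇒ ln z₀ = (ln z₁ − r·ln z₂)/(1 − r)
ln z₀ = (1.79176 − 0.52020×3.96272) / 0.47980 = -0.5620
z₀ = exp(-0.5620) = 0.5701 m

z₀ ≈ 0.570 m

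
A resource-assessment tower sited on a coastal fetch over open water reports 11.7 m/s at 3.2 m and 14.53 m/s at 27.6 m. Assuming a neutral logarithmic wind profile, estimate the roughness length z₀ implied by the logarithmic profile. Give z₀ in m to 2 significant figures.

Log law: V(z) ∝ ln(z/z₀). With r = V₁/V₂ = 11.7/14.53 = 0.80523,
r · ln(z₂/z₀) = ln(z₁/z₀) ⇒ ln z₀ = (ln z₁ − r·ln z₂)/(1 − r)
ln z₀ = (1.16315 − 0.80523×3.31782) / 0.19477 = -7.7448
z₀ = exp(-7.7448) = 0.0004330 m

z₀ ≈ 0.00043 m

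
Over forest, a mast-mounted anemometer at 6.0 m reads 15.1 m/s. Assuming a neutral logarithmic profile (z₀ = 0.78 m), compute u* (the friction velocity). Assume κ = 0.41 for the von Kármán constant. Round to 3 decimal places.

u* ≈ 3.034 m/s

Log law: V(z) = (u*/κ) · ln(z/z₀) ⇒ u* = κ · V / ln(z/z₀)
u* = 0.41 × 15.1 / ln(6.0/0.78) = 0.41 × 15.1 / 2.0402
   = 6.1910 / 2.0402 = 3.0345 m/s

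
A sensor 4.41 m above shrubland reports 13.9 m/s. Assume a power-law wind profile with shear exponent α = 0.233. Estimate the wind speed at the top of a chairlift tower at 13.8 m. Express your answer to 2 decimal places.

18.13 m/s

Power-law profile: V₂ = V₁ · (z₂/z₁)^α
V₂ = 13.9 × (13.8/4.41)^0.233 = 13.9 × (3.1293)^0.233
    = 13.9 × 1.3045 = 18.1323 m/s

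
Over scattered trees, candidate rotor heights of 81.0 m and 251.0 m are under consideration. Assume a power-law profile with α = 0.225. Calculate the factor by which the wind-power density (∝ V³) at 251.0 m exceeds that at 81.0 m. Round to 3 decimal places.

2.146

Speed ratio: V_B/V_A = (z_B/z_A)^α = (251.0/81.0)^0.225 = (3.0988)^0.225 = 1.28979
Power-density ratio: P_B/P_A = (V_B/V_A)³ = (1.28979)³ = 2.14562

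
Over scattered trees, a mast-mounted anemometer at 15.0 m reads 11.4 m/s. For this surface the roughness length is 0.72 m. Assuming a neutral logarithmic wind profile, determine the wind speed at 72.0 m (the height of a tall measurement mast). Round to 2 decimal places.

Log law: V(z) ∝ ln(z/z₀), so V₂/V₁ = ln(z₂/z₀) / ln(z₁/z₀).
ln(72.0/0.72) = 4.6052, ln(15.0/0.72) = 3.0366
V₂ = 11.4 × 4.6052/3.0366 = 11.4 × 1.5166 = 17.2890 m/s

17.29 m/s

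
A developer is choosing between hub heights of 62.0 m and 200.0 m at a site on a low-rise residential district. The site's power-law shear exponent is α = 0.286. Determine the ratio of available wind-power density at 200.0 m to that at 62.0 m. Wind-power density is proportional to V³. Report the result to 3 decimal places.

Speed ratio: V_B/V_A = (z_B/z_A)^α = (200.0/62.0)^0.286 = (3.2258)^0.286 = 1.39788
Power-density ratio: P_B/P_A = (V_B/V_A)³ = (1.39788)³ = 2.73157

2.732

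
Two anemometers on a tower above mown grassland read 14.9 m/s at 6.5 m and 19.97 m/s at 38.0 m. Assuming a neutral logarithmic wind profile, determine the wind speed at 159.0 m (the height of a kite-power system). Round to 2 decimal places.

24.08 m/s

Log law: V ∝ ln(z/z₀). From the pair, with r = V₁/V₂ = 0.74612,
ln z₀ = (ln z₁ − r·ln z₂)/(1 − r) = (1.8718 − 0.74612×3.6376)/0.25388 = -3.3176 → z₀ = 0.03624 m
V₃ = V₁ · ln(z₃/z₀)/ln(z₁/z₀) = 14.9 × 8.3865/5.1894 = 24.0797 m/s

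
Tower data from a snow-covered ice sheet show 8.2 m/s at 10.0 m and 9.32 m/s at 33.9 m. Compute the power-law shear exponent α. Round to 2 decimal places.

α ≈ 0.10

Power law: V₂/V₁ = (z₂/z₁)^α ⇒ α = ln(V₂/V₁) / ln(z₂/z₁)
α = ln(9.32/8.2) / ln(33.9/10.0) = ln(1.1366) / ln(3.3900)
  = 0.12803 / 1.22083 = 0.10487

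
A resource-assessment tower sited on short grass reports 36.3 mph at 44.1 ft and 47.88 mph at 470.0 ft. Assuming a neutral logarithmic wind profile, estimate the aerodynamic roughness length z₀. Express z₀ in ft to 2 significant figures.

z₀ ≈ 0.026 ft

Log law: V(z) ∝ ln(z/z₀). With r = V₁/V₂ = 36.3/47.88 = 0.75815,
r · ln(z₂/z₀) = ln(z₁/z₀) ⇒ ln z₀ = (ln z₁ − r·ln z₂)/(1 − r)
ln z₀ = (3.78646 − 0.75815×6.15273) / 0.24185 = -3.6311
z₀ = exp(-3.6311) = 0.02649 ft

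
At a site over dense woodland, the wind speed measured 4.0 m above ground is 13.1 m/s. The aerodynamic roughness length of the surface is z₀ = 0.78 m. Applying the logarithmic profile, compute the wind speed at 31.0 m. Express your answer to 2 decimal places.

29.51 m/s

Log law: V(z) ∝ ln(z/z₀), so V₂/V₁ = ln(z₂/z₀) / ln(z₁/z₀).
ln(31.0/0.78) = 3.6824, ln(4.0/0.78) = 1.6348
V₂ = 13.1 × 3.6824/1.6348 = 13.1 × 2.2526 = 29.5090 m/s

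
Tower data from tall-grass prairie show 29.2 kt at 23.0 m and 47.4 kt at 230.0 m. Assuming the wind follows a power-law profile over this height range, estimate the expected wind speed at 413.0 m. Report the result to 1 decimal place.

First find α: α = ln(V₂/V₁)/ln(z₂/z₁) = ln(47.4/29.2)/ln(230.0/23.0) = 0.48445/2.30259 = 0.2104
Extrapolate from 230.0 m to 413.0 m: V₃ = 47.4 × (413.0/230.0)^0.2104 = 47.4 × 1.1311 = 53.6124 kt

53.6 kt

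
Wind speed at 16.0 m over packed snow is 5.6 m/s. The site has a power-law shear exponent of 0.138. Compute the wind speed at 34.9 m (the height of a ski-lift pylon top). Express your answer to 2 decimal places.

6.24 m/s

Power-law profile: V₂ = V₁ · (z₂/z₁)^α
V₂ = 5.6 × (34.9/16.0)^0.138 = 5.6 × (2.1812)^0.138
    = 5.6 × 1.1136 = 6.2363 m/s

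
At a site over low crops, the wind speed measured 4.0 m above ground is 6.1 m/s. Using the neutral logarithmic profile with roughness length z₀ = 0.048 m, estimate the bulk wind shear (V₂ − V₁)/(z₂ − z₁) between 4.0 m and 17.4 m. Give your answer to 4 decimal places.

0.1513 m/s/m

Log law: V₂ = V₁ · ln(z₂/z₀)/ln(z₁/z₀) = 6.1 × 5.8930/4.4228 = 8.1277 m/s
ΔV/Δz = (8.1277 − 6.1)/(17.4 − 4.0) = 2.0277/13.4000 = 0.15132 m/s/m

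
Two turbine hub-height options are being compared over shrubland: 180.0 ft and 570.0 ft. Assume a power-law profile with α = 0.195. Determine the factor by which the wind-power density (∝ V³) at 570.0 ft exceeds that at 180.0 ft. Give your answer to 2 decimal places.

Speed ratio: V_B/V_A = (z_B/z_A)^α = (570.0/180.0)^0.195 = (3.1667)^0.195 = 1.25204
Power-density ratio: P_B/P_A = (V_B/V_A)³ = (1.25204)³ = 1.96269

1.96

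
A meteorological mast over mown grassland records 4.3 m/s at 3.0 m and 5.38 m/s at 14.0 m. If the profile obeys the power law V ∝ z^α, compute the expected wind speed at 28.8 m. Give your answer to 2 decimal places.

First find α: α = ln(V₂/V₁)/ln(z₂/z₁) = ln(5.38/4.3)/ln(14.0/3.0) = 0.22407/1.54045 = 0.1455
Extrapolate from 14.0 m to 28.8 m: V₃ = 5.38 × (28.8/14.0)^0.1455 = 5.38 × 1.1106 = 5.9752 m/s

5.98 m/s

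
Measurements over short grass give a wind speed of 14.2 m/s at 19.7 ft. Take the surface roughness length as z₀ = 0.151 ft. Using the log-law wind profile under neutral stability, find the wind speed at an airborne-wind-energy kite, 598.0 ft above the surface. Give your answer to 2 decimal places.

24.15 m/s

Log law: V(z) ∝ ln(z/z₀), so V₂/V₁ = ln(z₂/z₀) / ln(z₁/z₀).
ln(598.0/0.151) = 8.2841, ln(19.7/0.151) = 4.8711
V₂ = 14.2 × 8.2841/4.8711 = 14.2 × 1.7007 = 24.1493 m/s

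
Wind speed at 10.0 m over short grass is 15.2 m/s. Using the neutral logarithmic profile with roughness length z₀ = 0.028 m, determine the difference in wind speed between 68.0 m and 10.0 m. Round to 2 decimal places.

4.96 m/s

Log law: V₂ = V₁ · ln(z₂/z₀)/ln(z₁/z₀) = 15.2 × 7.7951/5.8781 = 20.1569 m/s
ΔV = 20.1569 − 15.2 = 4.9569 m/s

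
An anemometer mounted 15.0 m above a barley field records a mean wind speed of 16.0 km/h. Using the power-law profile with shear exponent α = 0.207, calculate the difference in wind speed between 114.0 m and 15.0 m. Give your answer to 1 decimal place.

8.3 km/h

Power law: V₂ = V₁ · (z₂/z₁)^α = 16.0 × (7.6000)^0.207 = 24.3472 km/h
ΔV = 24.3472 − 16.0 = 8.3472 km/h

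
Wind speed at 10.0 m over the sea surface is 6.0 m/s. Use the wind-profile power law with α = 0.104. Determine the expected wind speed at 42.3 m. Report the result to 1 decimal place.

7.0 m/s

Power-law profile: V₂ = V₁ · (z₂/z₁)^α
V₂ = 6.0 × (42.3/10.0)^0.104 = 6.0 × (4.2300)^0.104
    = 6.0 × 1.1618 = 6.9709 m/s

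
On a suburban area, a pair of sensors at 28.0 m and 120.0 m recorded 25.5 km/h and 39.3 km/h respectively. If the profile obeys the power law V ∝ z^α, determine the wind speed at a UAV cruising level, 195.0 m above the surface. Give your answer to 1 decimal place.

First find α: α = ln(V₂/V₁)/ln(z₂/z₁) = ln(39.3/25.5)/ln(120.0/28.0) = 0.43255/1.45529 = 0.2972
Extrapolate from 120.0 m to 195.0 m: V₃ = 39.3 × (195.0/120.0)^0.2972 = 39.3 × 1.1552 = 45.4008 km/h

45.4 km/h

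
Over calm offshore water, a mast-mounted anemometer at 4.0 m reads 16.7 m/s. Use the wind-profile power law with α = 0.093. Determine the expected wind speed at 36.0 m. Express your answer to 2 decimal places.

Power-law profile: V₂ = V₁ · (z₂/z₁)^α
V₂ = 16.7 × (36.0/4.0)^0.093 = 16.7 × (9.0000)^0.093
    = 16.7 × 1.2267 = 20.4862 m/s

20.49 m/s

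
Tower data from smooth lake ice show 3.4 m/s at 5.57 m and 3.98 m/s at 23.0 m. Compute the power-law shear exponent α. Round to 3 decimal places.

Power law: V₂/V₁ = (z₂/z₁)^α ⇒ α = ln(V₂/V₁) / ln(z₂/z₁)
α = ln(3.98/3.4) / ln(23.0/5.57) = ln(1.1706) / ln(4.1293)
  = 0.15751 / 1.41810 = 0.11107

α ≈ 0.111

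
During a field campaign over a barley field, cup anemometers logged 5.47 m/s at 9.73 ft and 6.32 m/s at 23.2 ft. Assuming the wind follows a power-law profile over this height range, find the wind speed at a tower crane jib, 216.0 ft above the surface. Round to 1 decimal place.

9.2 m/s

First find α: α = ln(V₂/V₁)/ln(z₂/z₁) = ln(6.32/5.47)/ln(23.2/9.73) = 0.14444/0.86894 = 0.1662
Extrapolate from 23.2 ft to 216.0 ft: V₃ = 6.32 × (216.0/23.2)^0.1662 = 6.32 × 1.4490 = 9.1577 m/s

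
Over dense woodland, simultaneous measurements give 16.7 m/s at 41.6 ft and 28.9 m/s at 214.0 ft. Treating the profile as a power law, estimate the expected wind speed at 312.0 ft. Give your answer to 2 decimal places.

First find α: α = ln(V₂/V₁)/ln(z₂/z₁) = ln(28.9/16.7)/ln(214.0/41.6) = 0.54843/1.63788 = 0.3348
Extrapolate from 214.0 ft to 312.0 ft: V₃ = 28.9 × (312.0/214.0)^0.3348 = 28.9 × 1.1346 = 32.7888 m/s

32.79 m/s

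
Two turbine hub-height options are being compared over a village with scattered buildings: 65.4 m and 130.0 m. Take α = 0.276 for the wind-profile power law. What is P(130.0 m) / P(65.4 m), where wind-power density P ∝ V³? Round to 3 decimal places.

Speed ratio: V_B/V_A = (z_B/z_A)^α = (130.0/65.4)^0.276 = (1.9878)^0.276 = 1.20878
Power-density ratio: P_B/P_A = (V_B/V_A)³ = (1.20878)³ = 1.76623

1.766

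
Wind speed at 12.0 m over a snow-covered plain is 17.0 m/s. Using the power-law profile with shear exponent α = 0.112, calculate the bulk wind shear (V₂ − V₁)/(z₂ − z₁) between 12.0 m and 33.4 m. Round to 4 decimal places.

0.0965 m/s/m

Power law: V₂ = V₁ · (z₂/z₁)^α = 17.0 × (2.7833)^0.112 = 19.0651 m/s
ΔV/Δz = (19.0651 − 17.0)/(33.4 − 12.0) = 2.0651/21.4000 = 0.09650 m/s/m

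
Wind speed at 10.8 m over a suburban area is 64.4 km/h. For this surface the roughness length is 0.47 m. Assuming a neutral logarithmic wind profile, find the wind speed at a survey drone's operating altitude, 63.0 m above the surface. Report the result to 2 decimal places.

100.63 km/h

Log law: V(z) ∝ ln(z/z₀), so V₂/V₁ = ln(z₂/z₀) / ln(z₁/z₀).
ln(63.0/0.47) = 4.8982, ln(10.8/0.47) = 3.1346
V₂ = 64.4 × 4.8982/3.1346 = 64.4 × 1.5626 = 100.6331 km/h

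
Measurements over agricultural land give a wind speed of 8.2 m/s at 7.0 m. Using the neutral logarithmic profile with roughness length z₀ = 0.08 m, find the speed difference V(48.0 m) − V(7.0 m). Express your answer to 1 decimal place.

Log law: V₂ = V₁ · ln(z₂/z₀)/ln(z₁/z₀) = 8.2 × 6.3969/4.4716 = 11.7306 m/s
ΔV = 11.7306 − 8.2 = 3.5306 m/s

3.5 m/s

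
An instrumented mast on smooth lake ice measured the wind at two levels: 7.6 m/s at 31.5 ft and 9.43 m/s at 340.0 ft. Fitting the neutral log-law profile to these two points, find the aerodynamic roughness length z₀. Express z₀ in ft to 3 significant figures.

z₀ ≈ 0.00161 ft

Log law: V(z) ∝ ln(z/z₀). With r = V₁/V₂ = 7.6/9.43 = 0.80594,
r · ln(z₂/z₀) = ln(z₁/z₀) ⇒ ln z₀ = (ln z₁ − r·ln z₂)/(1 − r)
ln z₀ = (3.44999 − 0.80594×5.82895) / 0.19406 = -6.4298
z₀ = exp(-6.4298) = 0.001613 ft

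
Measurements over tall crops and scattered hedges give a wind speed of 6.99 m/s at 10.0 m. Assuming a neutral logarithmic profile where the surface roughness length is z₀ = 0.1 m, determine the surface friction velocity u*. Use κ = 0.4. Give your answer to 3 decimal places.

u* ≈ 0.607 m/s

Log law: V(z) = (u*/κ) · ln(z/z₀) ⇒ u* = κ · V / ln(z/z₀)
u* = 0.4 × 6.99 / ln(10.0/0.1) = 0.4 × 6.99 / 4.6052
   = 2.7960 / 4.6052 = 0.6071 m/s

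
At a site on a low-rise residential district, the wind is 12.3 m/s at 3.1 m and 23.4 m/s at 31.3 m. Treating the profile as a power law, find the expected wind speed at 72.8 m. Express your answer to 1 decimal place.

29.6 m/s

First find α: α = ln(V₂/V₁)/ln(z₂/z₁) = ln(23.4/12.3)/ln(31.3/3.1) = 0.64314/2.31222 = 0.2781
Extrapolate from 31.3 m to 72.8 m: V₃ = 23.4 × (72.8/31.3)^0.2781 = 23.4 × 1.2646 = 29.5925 m/s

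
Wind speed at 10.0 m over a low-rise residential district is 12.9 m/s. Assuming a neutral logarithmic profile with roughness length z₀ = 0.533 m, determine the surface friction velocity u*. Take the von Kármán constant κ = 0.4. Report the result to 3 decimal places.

Log law: V(z) = (u*/κ) · ln(z/z₀) ⇒ u* = κ · V / ln(z/z₀)
u* = 0.4 × 12.9 / ln(10.0/0.533) = 0.4 × 12.9 / 2.9318
   = 5.1600 / 2.9318 = 1.7600 m/s

u* ≈ 1.760 m/s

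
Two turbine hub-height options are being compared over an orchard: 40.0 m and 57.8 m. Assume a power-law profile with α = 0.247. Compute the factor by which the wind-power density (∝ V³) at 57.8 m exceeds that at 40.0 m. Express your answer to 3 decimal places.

1.314

Speed ratio: V_B/V_A = (z_B/z_A)^α = (57.8/40.0)^0.247 = (1.4450)^0.247 = 1.09518
Power-density ratio: P_B/P_A = (V_B/V_A)³ = (1.09518)³ = 1.31360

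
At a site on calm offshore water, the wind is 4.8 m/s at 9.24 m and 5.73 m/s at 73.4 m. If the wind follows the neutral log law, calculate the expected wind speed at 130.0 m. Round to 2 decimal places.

5.99 m/s

Log law: V ∝ ln(z/z₀). From the pair, with r = V₁/V₂ = 0.83770,
ln z₀ = (ln z₁ − r·ln z₂)/(1 − r) = (2.2235 − 0.83770×4.2959)/0.16230 = -8.4726 → z₀ = 0.0002091 m
V₃ = V₁ · ln(z₃/z₀)/ln(z₁/z₀) = 4.8 × 13.3402/10.6962 = 5.9865 m/s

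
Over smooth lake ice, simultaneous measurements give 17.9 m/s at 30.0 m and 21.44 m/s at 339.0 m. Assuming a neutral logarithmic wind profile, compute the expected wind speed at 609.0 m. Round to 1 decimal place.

22.3 m/s

Log law: V ∝ ln(z/z₀). From the pair, with r = V₁/V₂ = 0.83489,
ln z₀ = (ln z₁ − r·ln z₂)/(1 − r) = (3.4012 − 0.83489×5.8260)/0.16511 = -8.8598 → z₀ = 0.0001420 m
V₃ = V₁ · ln(z₃/z₀)/ln(z₁/z₀) = 17.9 × 15.2716/12.2610 = 22.2952 m/s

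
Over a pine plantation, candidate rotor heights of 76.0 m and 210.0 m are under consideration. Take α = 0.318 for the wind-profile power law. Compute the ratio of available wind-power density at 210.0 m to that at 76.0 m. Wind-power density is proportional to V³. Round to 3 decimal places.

2.637

Speed ratio: V_B/V_A = (z_B/z_A)^α = (210.0/76.0)^0.318 = (2.7632)^0.318 = 1.38155
Power-density ratio: P_B/P_A = (V_B/V_A)³ = (1.38155)³ = 2.63694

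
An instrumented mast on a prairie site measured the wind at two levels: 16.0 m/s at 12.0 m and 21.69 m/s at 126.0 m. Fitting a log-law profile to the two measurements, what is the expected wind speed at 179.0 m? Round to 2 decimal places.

Log law: V ∝ ln(z/z₀). From the pair, with r = V₁/V₂ = 0.73767,
ln z₀ = (ln z₁ − r·ln z₂)/(1 − r) = (2.4849 − 0.73767×4.8363)/0.26233 = -4.1270 → z₀ = 0.01613 m
V₃ = V₁ · ln(z₃/z₀)/ln(z₁/z₀) = 16.0 × 9.3144/6.6120 = 22.5396 m/s

22.54 m/s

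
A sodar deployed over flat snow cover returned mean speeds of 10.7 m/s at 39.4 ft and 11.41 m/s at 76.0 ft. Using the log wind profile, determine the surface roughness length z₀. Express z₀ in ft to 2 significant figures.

Log law: V(z) ∝ ln(z/z₀). With r = V₁/V₂ = 10.7/11.41 = 0.93777,
r · ln(z₂/z₀) = ln(z₁/z₀) ⇒ ln z₀ = (ln z₁ − r·ln z₂)/(1 − r)
ln z₀ = (3.67377 − 0.93777×4.33073) / 0.06223 = -6.2270
z₀ = exp(-6.2270) = 0.001975 ft

z₀ ≈ 0.0020 ft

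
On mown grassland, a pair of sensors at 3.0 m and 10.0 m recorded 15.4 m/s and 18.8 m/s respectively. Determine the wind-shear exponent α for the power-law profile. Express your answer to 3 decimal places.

Power law: V₂/V₁ = (z₂/z₁)^α ⇒ α = ln(V₂/V₁) / ln(z₂/z₁)
α = ln(18.8/15.4) / ln(10.0/3.0) = ln(1.2208) / ln(3.3333)
  = 0.19949 / 1.20397 = 0.16569

α ≈ 0.166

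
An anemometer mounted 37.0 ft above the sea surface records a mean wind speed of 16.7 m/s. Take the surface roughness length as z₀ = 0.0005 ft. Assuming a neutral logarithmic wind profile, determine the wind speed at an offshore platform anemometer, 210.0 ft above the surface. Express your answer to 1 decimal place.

19.3 m/s

Log law: V(z) ∝ ln(z/z₀), so V₂/V₁ = ln(z₂/z₀) / ln(z₁/z₀).
ln(210.0/0.0005) = 12.9480, ln(37.0/0.0005) = 11.2118
V₂ = 16.7 × 12.9480/11.2118 = 16.7 × 1.1549 = 19.2861 m/s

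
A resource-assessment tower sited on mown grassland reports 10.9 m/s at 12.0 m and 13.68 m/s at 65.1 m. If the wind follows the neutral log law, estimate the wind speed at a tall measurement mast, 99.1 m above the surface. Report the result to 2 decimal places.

14.37 m/s

Log law: V ∝ ln(z/z₀). From the pair, with r = V₁/V₂ = 0.79678,
ln z₀ = (ln z₁ − r·ln z₂)/(1 − r) = (2.4849 − 0.79678×4.1759)/0.20322 = -4.1453 → z₀ = 0.01584 m
V₃ = V₁ · ln(z₃/z₀)/ln(z₁/z₀) = 10.9 × 8.7415/6.6303 = 14.3708 m/s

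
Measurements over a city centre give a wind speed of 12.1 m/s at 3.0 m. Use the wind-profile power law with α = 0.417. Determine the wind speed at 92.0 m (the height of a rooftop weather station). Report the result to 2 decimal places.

50.43 m/s

Power-law profile: V₂ = V₁ · (z₂/z₁)^α
V₂ = 12.1 × (92.0/3.0)^0.417 = 12.1 × (30.6667)^0.417
    = 12.1 × 4.1681 = 50.4342 m/s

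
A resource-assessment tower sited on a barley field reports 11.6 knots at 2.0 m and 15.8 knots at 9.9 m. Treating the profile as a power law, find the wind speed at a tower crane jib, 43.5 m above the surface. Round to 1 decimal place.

21.0 knots

First find α: α = ln(V₂/V₁)/ln(z₂/z₁) = ln(15.8/11.6)/ln(9.9/2.0) = 0.30900/1.59939 = 0.1932
Extrapolate from 9.9 m to 43.5 m: V₃ = 15.8 × (43.5/9.9)^0.1932 = 15.8 × 1.3311 = 21.0309 knots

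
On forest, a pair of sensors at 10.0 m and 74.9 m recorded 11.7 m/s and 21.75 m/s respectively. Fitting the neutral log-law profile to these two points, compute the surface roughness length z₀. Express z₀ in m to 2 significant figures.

z₀ ≈ 0.96 m

Log law: V(z) ∝ ln(z/z₀). With r = V₁/V₂ = 11.7/21.75 = 0.53793,
r · ln(z₂/z₀) = ln(z₁/z₀) ⇒ ln z₀ = (ln z₁ − r·ln z₂)/(1 − r)
ln z₀ = (2.30259 − 0.53793×4.31615) / 0.46207 = -0.0416
z₀ = exp(-0.0416) = 0.9593 m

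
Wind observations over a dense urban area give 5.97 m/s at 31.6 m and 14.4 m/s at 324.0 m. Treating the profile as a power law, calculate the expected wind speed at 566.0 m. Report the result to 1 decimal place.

First find α: α = ln(V₂/V₁)/ln(z₂/z₁) = ln(14.4/5.97)/ln(324.0/31.6) = 0.88048/2.32759 = 0.3783
Extrapolate from 324.0 m to 566.0 m: V₃ = 14.4 × (566.0/324.0)^0.3783 = 14.4 × 1.2349 = 17.7832 m/s

17.8 m/s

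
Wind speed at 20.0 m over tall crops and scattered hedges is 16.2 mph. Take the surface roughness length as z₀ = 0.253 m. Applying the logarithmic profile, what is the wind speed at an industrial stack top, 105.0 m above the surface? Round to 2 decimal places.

22.35 mph

Log law: V(z) ∝ ln(z/z₀), so V₂/V₁ = ln(z₂/z₀) / ln(z₁/z₀).
ln(105.0/0.253) = 6.0283, ln(20.0/0.253) = 4.3701
V₂ = 16.2 × 6.0283/4.3701 = 16.2 × 1.3794 = 22.3471 mph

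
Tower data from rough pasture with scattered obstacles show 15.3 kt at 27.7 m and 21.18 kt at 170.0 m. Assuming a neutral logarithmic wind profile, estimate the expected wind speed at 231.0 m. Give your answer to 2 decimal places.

Log law: V ∝ ln(z/z₀). From the pair, with r = V₁/V₂ = 0.72238,
ln z₀ = (ln z₁ − r·ln z₂)/(1 − r) = (3.3214 − 0.72238×5.1358)/0.27762 = -1.3996 → z₀ = 0.2467 m
V₃ = V₁ · ln(z₃/z₀)/ln(z₁/z₀) = 15.3 × 6.8420/4.7211 = 22.1737 kt

22.17 kt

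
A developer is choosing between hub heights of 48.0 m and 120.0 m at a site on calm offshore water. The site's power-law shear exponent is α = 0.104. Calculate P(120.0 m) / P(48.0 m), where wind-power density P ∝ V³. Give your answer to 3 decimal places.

1.331

Speed ratio: V_B/V_A = (z_B/z_A)^α = (120.0/48.0)^0.104 = (2.5000)^0.104 = 1.09998
Power-density ratio: P_B/P_A = (V_B/V_A)³ = (1.09998)³ = 1.33094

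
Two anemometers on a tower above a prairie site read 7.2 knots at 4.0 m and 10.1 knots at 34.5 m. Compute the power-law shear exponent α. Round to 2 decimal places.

Power law: V₂/V₁ = (z₂/z₁)^α ⇒ α = ln(V₂/V₁) / ln(z₂/z₁)
α = ln(10.1/7.2) / ln(34.5/4.0) = ln(1.4028) / ln(8.6250)
  = 0.33845 / 2.15466 = 0.15708

α ≈ 0.16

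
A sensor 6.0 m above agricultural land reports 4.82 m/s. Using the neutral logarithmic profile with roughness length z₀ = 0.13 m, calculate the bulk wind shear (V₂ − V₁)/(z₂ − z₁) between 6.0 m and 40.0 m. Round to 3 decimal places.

Log law: V₂ = V₁ · ln(z₂/z₀)/ln(z₁/z₀) = 4.82 × 5.7291/3.8320 = 7.2063 m/s
ΔV/Δz = (7.2063 − 4.82)/(40.0 − 6.0) = 2.3863/34.0000 = 0.07018 m/s/m

0.070 m/s/m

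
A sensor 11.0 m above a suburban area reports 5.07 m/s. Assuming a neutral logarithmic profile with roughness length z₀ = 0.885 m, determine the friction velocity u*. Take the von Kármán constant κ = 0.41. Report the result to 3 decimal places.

Log law: V(z) = (u*/κ) · ln(z/z₀) ⇒ u* = κ · V / ln(z/z₀)
u* = 0.41 × 5.07 / ln(11.0/0.885) = 0.41 × 5.07 / 2.5201
   = 2.0787 / 2.5201 = 0.8249 m/s

u* ≈ 0.825 m/s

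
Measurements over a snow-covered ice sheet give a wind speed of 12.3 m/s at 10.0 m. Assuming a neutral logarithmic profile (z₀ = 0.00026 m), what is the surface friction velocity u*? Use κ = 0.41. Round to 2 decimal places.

u* ≈ 0.48 m/s

Log law: V(z) = (u*/κ) · ln(z/z₀) ⇒ u* = κ · V / ln(z/z₀)
u* = 0.41 × 12.3 / ln(10.0/0.00026) = 0.41 × 12.3 / 10.5574
   = 5.0430 / 10.5574 = 0.4777 m/s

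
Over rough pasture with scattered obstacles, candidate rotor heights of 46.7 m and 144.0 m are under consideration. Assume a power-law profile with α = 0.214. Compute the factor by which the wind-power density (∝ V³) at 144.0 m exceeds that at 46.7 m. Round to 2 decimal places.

2.06

Speed ratio: V_B/V_A = (z_B/z_A)^α = (144.0/46.7)^0.214 = (3.0835)^0.214 = 1.27249
Power-density ratio: P_B/P_A = (V_B/V_A)³ = (1.27249)³ = 2.06047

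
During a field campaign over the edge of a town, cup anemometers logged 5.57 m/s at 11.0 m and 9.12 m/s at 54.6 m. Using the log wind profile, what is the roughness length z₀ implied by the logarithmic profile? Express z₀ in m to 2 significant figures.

Log law: V(z) ∝ ln(z/z₀). With r = V₁/V₂ = 5.57/9.12 = 0.61075,
r · ln(z₂/z₀) = ln(z₁/z₀) ⇒ ln z₀ = (ln z₁ − r·ln z₂)/(1 − r)
ln z₀ = (2.39790 − 0.61075×4.00003) / 0.38925 = -0.1159
z₀ = exp(-0.1159) = 0.8906 m

z₀ ≈ 0.89 m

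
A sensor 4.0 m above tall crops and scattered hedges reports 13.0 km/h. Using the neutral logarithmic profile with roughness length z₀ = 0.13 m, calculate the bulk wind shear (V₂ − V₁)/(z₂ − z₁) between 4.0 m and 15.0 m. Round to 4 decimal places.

Log law: V₂ = V₁ · ln(z₂/z₀)/ln(z₁/z₀) = 13.0 × 4.7483/3.4265 = 18.0147 km/h
ΔV/Δz = (18.0147 − 13.0)/(15.0 − 4.0) = 5.0147/11.0000 = 0.45588 km/h/m

0.4559 km/h/m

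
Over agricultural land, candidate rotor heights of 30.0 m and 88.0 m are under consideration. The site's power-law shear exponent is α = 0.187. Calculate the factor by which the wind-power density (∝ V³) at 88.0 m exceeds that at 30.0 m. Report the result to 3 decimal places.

Speed ratio: V_B/V_A = (z_B/z_A)^α = (88.0/30.0)^0.187 = (2.9333)^0.187 = 1.22292
Power-density ratio: P_B/P_A = (V_B/V_A)³ = (1.22292)³ = 1.82890

1.829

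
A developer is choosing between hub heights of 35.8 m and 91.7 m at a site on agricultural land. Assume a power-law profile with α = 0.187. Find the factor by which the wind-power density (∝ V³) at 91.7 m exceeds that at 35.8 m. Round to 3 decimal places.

Speed ratio: V_B/V_A = (z_B/z_A)^α = (91.7/35.8)^0.187 = (2.5615)^0.187 = 1.19230
Power-density ratio: P_B/P_A = (V_B/V_A)³ = (1.19230)³ = 1.69497

1.695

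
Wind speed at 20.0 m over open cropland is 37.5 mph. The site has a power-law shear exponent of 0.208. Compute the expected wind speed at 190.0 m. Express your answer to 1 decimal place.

59.9 mph

Power-law profile: V₂ = V₁ · (z₂/z₁)^α
V₂ = 37.5 × (190.0/20.0)^0.208 = 37.5 × (9.5000)^0.208
    = 37.5 × 1.5972 = 59.8960 mph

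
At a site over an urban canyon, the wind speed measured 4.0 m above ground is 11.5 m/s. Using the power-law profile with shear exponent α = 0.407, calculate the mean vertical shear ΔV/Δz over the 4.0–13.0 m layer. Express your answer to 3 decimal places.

Power law: V₂ = V₁ · (z₂/z₁)^α = 11.5 × (3.2500)^0.407 = 18.5795 m/s
ΔV/Δz = (18.5795 − 11.5)/(13.0 − 4.0) = 7.0795/9.0000 = 0.78661 m/s/m

0.787 m/s/m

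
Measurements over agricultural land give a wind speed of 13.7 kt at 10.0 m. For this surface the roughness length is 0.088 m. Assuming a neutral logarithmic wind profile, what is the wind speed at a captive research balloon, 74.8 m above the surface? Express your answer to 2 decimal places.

19.52 kt

Log law: V(z) ∝ ln(z/z₀), so V₂/V₁ = ln(z₂/z₀) / ln(z₁/z₀).
ln(74.8/0.088) = 6.7452, ln(10.0/0.088) = 4.7330
V₂ = 13.7 × 6.7452/4.7330 = 13.7 × 1.4251 = 19.5245 kt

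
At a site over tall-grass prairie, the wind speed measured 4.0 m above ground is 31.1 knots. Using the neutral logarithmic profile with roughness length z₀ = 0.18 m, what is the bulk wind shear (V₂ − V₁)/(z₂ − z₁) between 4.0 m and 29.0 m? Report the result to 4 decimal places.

Log law: V₂ = V₁ · ln(z₂/z₀)/ln(z₁/z₀) = 31.1 × 5.0821/3.1011 = 50.9669 knots
ΔV/Δz = (50.9669 − 31.1)/(29.0 − 4.0) = 19.8669/25.0000 = 0.79468 knots/m

0.7947 knots/m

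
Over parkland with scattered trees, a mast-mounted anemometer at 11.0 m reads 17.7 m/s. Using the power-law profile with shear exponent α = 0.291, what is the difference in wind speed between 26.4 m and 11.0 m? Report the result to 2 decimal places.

Power law: V₂ = V₁ · (z₂/z₁)^α = 17.7 × (2.4000)^0.291 = 22.8357 m/s
ΔV = 22.8357 − 17.7 = 5.1357 m/s

5.14 m/s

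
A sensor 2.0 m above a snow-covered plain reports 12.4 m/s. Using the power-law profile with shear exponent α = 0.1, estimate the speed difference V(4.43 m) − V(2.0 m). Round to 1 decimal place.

1.0 m/s

Power law: V₂ = V₁ · (z₂/z₁)^α = 12.4 × (2.2150)^0.1 = 13.4264 m/s
ΔV = 13.4264 − 12.4 = 1.0264 m/s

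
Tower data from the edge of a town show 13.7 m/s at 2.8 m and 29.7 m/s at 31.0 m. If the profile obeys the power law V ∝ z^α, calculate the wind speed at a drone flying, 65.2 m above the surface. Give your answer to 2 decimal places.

First find α: α = ln(V₂/V₁)/ln(z₂/z₁) = ln(29.7/13.7)/ln(31.0/2.8) = 0.77375/2.40437 = 0.3218
Extrapolate from 31.0 m to 65.2 m: V₃ = 29.7 × (65.2/31.0)^0.3218 = 29.7 × 1.2703 = 37.7281 m/s

37.73 m/s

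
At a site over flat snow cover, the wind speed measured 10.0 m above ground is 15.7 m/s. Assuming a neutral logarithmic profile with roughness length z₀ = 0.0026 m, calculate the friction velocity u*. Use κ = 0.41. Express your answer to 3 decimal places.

Log law: V(z) = (u*/κ) · ln(z/z₀) ⇒ u* = κ · V / ln(z/z₀)
u* = 0.41 × 15.7 / ln(10.0/0.0026) = 0.41 × 15.7 / 8.2548
   = 6.4370 / 8.2548 = 0.7798 m/s

u* ≈ 0.780 m/s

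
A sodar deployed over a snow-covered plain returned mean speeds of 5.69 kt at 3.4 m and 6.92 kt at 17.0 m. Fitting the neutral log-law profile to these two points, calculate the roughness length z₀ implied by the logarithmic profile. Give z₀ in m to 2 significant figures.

Log law: V(z) ∝ ln(z/z₀). With r = V₁/V₂ = 5.69/6.92 = 0.82225,
r · ln(z₂/z₀) = ln(z₁/z₀) ⇒ ln z₀ = (ln z₁ − r·ln z₂)/(1 − r)
ln z₀ = (1.22378 − 0.82225×2.83321) / 0.17775 = -6.2215
z₀ = exp(-6.2215) = 0.001986 m

z₀ ≈ 0.0020 m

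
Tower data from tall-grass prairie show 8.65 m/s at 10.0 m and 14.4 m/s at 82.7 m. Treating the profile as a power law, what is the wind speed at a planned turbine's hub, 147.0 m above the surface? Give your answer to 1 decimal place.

First find α: α = ln(V₂/V₁)/ln(z₂/z₁) = ln(14.4/8.65)/ln(82.7/10.0) = 0.50967/2.11263 = 0.2412
Extrapolate from 82.7 m to 147.0 m: V₃ = 14.4 × (147.0/82.7)^0.2412 = 14.4 × 1.1489 = 16.5436 m/s

16.5 m/s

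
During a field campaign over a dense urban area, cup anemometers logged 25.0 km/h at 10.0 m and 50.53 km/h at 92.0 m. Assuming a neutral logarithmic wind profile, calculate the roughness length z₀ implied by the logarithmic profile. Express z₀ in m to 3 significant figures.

Log law: V(z) ∝ ln(z/z₀). With r = V₁/V₂ = 25.0/50.53 = 0.49476,
r · ln(z₂/z₀) = ln(z₁/z₀) ⇒ ln z₀ = (ln z₁ − r·ln z₂)/(1 − r)
ln z₀ = (2.30259 − 0.49476×4.52179) / 0.50524 = 0.1295
z₀ = exp(0.1295) = 1.138 m

z₀ ≈ 1.14 m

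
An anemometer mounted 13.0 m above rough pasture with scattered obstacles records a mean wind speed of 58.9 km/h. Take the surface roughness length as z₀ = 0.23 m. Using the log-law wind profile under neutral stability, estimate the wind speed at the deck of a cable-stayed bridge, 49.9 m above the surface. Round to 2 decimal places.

Log law: V(z) ∝ ln(z/z₀), so V₂/V₁ = ln(z₂/z₀) / ln(z₁/z₀).
ln(49.9/0.23) = 5.3797, ln(13.0/0.23) = 4.0346
V₂ = 58.9 × 5.3797/4.0346 = 58.9 × 1.3334 = 78.5362 km/h

78.54 km/h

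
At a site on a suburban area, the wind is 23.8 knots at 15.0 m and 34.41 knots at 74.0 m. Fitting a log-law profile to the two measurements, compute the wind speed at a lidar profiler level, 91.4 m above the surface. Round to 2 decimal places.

Log law: V ∝ ln(z/z₀). From the pair, with r = V₁/V₂ = 0.69166,
ln z₀ = (ln z₁ − r·ln z₂)/(1 − r) = (2.7081 − 0.69166×4.3041)/0.30834 = -0.8721 → z₀ = 0.4181 m
V₃ = V₁ · ln(z₃/z₀)/ln(z₁/z₀) = 23.8 × 5.3873/3.5801 = 35.8139 knots

35.81 knots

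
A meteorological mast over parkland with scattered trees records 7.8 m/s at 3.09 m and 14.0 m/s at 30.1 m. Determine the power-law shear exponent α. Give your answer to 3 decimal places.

Power law: V₂/V₁ = (z₂/z₁)^α ⇒ α = ln(V₂/V₁) / ln(z₂/z₁)
α = ln(14.0/7.8) / ln(30.1/3.09) = ln(1.7949) / ln(9.7411)
  = 0.58493 / 2.27635 = 0.25696

α ≈ 0.257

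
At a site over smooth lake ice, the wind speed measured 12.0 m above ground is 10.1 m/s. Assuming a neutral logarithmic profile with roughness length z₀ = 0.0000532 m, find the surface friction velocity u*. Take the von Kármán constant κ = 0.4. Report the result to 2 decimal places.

u* ≈ 0.33 m/s

Log law: V(z) = (u*/κ) · ln(z/z₀) ⇒ u* = κ · V / ln(z/z₀)
u* = 0.4 × 10.1 / ln(12.0/0.0000532) = 0.4 × 10.1 / 12.3264
   = 4.0400 / 12.3264 = 0.3278 m/s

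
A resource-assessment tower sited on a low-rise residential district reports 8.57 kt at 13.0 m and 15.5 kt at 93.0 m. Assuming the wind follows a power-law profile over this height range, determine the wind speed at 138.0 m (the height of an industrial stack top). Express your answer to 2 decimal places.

17.46 kt

First find α: α = ln(V₂/V₁)/ln(z₂/z₁) = ln(15.5/8.57)/ln(93.0/13.0) = 0.59257/1.96765 = 0.3012
Extrapolate from 93.0 m to 138.0 m: V₃ = 15.5 × (138.0/93.0)^0.3012 = 15.5 × 1.1262 = 17.4562 kt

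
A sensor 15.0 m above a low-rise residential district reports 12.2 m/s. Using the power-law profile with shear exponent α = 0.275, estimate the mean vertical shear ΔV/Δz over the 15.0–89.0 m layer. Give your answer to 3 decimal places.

Power law: V₂ = V₁ · (z₂/z₁)^α = 12.2 × (5.9333)^0.275 = 19.9075 m/s
ΔV/Δz = (19.9075 − 12.2)/(89.0 − 15.0) = 7.7075/74.0000 = 0.10416 m/s/m

0.104 m/s/m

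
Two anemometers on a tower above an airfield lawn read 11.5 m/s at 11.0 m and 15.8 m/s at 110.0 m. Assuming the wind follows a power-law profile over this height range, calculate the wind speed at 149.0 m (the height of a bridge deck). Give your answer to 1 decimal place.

First find α: α = ln(V₂/V₁)/ln(z₂/z₁) = ln(15.8/11.5)/ln(110.0/11.0) = 0.31766/2.30259 = 0.1380
Extrapolate from 110.0 m to 149.0 m: V₃ = 15.8 × (149.0/110.0)^0.1380 = 15.8 × 1.0428 = 16.4755 m/s

16.5 m/s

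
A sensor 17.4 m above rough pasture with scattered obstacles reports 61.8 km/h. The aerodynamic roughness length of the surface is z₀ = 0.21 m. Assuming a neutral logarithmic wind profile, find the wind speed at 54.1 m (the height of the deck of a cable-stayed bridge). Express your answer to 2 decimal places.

Log law: V(z) ∝ ln(z/z₀), so V₂/V₁ = ln(z₂/z₀) / ln(z₁/z₀).
ln(54.1/0.21) = 5.5515, ln(17.4/0.21) = 4.4171
V₂ = 61.8 × 5.5515/4.4171 = 61.8 × 1.2568 = 77.6709 km/h

77.67 km/h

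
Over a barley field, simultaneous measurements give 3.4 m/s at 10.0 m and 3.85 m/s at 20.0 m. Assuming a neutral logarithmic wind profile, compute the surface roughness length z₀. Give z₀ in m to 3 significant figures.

z₀ ≈ 0.0532 m

Log law: V(z) ∝ ln(z/z₀). With r = V₁/V₂ = 3.4/3.85 = 0.88312,
r · ln(z₂/z₀) = ln(z₁/z₀) ⇒ ln z₀ = (ln z₁ − r·ln z₂)/(1 − r)
ln z₀ = (2.30259 − 0.88312×2.99573) / 0.11688 = -2.9345
z₀ = exp(-2.9345) = 0.05316 m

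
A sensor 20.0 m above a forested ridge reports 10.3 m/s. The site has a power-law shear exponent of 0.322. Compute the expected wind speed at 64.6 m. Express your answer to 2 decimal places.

Power-law profile: V₂ = V₁ · (z₂/z₁)^α
V₂ = 10.3 × (64.6/20.0)^0.322 = 10.3 × (3.2300)^0.322
    = 10.3 × 1.4587 = 15.0245 m/s

15.02 m/s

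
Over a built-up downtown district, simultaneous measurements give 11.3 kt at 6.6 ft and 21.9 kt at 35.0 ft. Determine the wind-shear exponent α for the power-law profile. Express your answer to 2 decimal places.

Power law: V₂/V₁ = (z₂/z₁)^α ⇒ α = ln(V₂/V₁) / ln(z₂/z₁)
α = ln(21.9/11.3) / ln(35.0/6.6) = ln(1.9381) / ln(5.3030)
  = 0.66168 / 1.66828 = 0.39663

α ≈ 0.40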